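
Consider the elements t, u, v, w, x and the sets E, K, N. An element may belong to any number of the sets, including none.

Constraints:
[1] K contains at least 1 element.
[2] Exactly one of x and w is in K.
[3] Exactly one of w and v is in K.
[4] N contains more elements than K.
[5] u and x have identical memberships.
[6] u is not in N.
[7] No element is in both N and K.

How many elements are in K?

1

From (6): u ∉ N.
(5): x matches u: x ∉ N.
Suppose t ∈ K: no assignment then satisfies all the clues, so t ∉ K.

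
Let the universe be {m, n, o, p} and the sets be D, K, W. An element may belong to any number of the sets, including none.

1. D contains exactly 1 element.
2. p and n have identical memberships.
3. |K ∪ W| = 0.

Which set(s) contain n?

n: none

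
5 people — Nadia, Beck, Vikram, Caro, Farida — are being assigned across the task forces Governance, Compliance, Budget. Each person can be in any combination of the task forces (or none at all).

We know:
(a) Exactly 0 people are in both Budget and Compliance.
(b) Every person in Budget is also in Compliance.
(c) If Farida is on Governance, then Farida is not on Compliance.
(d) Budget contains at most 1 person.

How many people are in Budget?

0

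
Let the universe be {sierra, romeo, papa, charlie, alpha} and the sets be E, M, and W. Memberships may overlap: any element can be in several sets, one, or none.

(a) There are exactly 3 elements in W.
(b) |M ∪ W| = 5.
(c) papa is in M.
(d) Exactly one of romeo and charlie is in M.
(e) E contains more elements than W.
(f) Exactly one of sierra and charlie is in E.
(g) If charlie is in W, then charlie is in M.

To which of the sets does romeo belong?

romeo: E, W

From (c): papa ∈ M.
Suppose romeo ∉ E: no assignment then satisfies all the clues, so romeo ∈ E.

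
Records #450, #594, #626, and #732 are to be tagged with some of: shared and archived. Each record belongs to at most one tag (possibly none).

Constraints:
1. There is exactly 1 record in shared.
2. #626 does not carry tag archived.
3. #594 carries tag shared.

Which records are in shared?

From (2): #626 ∉ archived.
From (3): #594 ∈ shared.
(1): shared already has 1, so the rest are out.

shared = {#594}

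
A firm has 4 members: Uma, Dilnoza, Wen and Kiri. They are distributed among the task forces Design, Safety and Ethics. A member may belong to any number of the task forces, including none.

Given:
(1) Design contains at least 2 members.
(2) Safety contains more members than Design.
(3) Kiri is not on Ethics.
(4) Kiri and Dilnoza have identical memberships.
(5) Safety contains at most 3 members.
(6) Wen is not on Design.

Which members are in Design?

Design = {Dilnoza, Kiri}

From (3): Kiri ∉ Ethics.
From (6): Wen ∉ Design.
(4): Dilnoza matches Kiri: Dilnoza ∉ Ethics.
Suppose Uma ∈ Design: no assignment then satisfies all the clues, so Uma ∉ Design.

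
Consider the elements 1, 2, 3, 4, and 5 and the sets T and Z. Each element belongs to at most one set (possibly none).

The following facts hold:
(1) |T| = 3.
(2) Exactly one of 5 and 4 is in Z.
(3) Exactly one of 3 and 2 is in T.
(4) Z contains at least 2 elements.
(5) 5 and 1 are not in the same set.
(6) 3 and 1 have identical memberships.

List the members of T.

T = {1, 3, 4}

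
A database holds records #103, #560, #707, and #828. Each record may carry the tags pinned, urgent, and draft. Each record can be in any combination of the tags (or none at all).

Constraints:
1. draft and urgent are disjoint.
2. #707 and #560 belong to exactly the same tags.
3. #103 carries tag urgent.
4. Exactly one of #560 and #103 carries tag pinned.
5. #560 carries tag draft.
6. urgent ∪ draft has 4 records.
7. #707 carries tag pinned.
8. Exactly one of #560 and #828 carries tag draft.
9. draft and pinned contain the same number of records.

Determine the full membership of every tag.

pinned = {#560, #707}; urgent = {#103, #828}; draft = {#560, #707}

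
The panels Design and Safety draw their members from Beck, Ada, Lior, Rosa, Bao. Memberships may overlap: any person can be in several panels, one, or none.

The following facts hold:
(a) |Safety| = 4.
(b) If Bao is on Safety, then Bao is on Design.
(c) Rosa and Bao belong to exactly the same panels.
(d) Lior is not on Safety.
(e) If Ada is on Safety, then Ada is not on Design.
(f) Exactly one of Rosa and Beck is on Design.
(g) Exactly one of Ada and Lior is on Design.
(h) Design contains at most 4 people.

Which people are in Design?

Design = {Bao, Lior, Rosa}

From (d): Lior ∉ Safety.
(a): only 4 candidates remain for Safety, so all are in.
(b): Bao ∈ Design.
(c): Rosa matches Bao: Rosa ∈ Design.
(e): Ada ∉ Design.
(f) (exactly one): Beck ∉ Design.
(g) (exactly one): Lior ∈ Design.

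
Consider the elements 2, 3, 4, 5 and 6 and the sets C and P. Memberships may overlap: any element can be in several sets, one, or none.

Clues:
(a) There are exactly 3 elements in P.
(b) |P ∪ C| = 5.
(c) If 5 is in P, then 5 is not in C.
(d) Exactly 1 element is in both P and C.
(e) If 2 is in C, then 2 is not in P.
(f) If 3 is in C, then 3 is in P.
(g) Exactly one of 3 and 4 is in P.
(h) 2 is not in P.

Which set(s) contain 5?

From (h): 2 ∉ P.
Suppose 5 ∈ C: no assignment then satisfies all the clues, so 5 ∉ C.

5: P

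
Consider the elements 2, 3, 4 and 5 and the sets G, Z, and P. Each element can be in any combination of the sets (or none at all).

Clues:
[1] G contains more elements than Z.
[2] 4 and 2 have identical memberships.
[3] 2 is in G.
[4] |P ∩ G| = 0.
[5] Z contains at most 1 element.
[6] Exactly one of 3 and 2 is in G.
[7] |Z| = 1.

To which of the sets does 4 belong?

4: G

From (3): 2 ∈ G.
(2): 4 matches 2: 4 ∈ G.
(6) (exactly one): 3 ∉ G.
Suppose 4 ∈ Z: no assignment then satisfies all the clues, so 4 ∉ Z.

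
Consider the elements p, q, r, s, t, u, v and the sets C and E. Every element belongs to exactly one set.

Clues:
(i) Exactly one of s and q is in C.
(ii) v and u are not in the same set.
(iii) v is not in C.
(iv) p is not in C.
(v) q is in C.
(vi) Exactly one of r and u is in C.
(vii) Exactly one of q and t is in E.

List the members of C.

C = {q, u}

From (iii): v ∉ C.
From (iv): p ∉ C.
From (v): q ∈ C.
(i) (exactly one): s ∉ C.
(vii) (exactly one): t ∈ E.
Only one set left: p ∈ E.
Only one set left: s ∈ E.
Only one set left: v ∈ E.
(ii): u ∉ E.
Only one set left: u ∈ C.
(vi) (exactly one): r ∉ C.
Only one set left: r ∈ E.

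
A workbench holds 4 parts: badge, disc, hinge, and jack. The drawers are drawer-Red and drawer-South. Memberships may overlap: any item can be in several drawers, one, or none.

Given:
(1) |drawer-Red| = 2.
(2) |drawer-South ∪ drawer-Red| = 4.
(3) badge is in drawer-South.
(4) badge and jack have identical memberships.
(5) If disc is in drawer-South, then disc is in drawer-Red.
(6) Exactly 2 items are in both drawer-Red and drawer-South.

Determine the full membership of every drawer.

drawer-Red = {disc, hinge}; drawer-South = {badge, disc, hinge, jack}

From (3): badge ∈ drawer-South.
(4): jack matches badge: jack ∈ drawer-South.
Suppose badge ∈ drawer-Red: no assignment then satisfies all the clues, so badge ∉ drawer-Red.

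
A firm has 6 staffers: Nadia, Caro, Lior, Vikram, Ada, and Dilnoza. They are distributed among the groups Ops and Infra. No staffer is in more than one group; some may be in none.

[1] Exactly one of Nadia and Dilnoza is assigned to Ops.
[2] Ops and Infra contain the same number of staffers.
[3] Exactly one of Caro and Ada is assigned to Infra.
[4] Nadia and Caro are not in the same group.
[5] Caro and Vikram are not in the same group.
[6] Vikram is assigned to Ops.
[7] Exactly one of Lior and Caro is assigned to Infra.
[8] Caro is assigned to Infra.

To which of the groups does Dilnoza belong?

Dilnoza: Infra

From (6): Vikram ∈ Ops.
From (8): Caro ∈ Infra.
(3) (exactly one): Ada ∉ Infra.
(4): Nadia ∉ Infra.
(7) (exactly one): Lior ∉ Infra.
Suppose Dilnoza ∈ Ops: no assignment then satisfies all the clues, so Dilnoza ∉ Ops.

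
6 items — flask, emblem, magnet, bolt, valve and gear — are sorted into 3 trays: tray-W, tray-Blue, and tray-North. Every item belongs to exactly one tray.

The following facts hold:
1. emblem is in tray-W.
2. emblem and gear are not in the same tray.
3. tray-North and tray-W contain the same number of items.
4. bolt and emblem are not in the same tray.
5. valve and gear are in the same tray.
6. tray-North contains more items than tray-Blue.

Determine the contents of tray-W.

tray-W = {emblem, flask, magnet}

From (1): emblem ∈ tray-W.
(2): gear ∉ tray-W.
(4): bolt ∉ tray-W.
(5): valve matches gear: valve ∉ tray-W.
Suppose flask ∉ tray-W: no assignment then satisfies all the clues, so flask ∈ tray-W.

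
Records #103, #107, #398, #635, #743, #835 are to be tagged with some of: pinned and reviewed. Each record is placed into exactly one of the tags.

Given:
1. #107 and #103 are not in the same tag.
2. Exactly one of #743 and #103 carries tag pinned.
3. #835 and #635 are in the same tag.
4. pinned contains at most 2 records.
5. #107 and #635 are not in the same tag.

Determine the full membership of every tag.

pinned = {#107, #743}; reviewed = {#103, #398, #635, #835}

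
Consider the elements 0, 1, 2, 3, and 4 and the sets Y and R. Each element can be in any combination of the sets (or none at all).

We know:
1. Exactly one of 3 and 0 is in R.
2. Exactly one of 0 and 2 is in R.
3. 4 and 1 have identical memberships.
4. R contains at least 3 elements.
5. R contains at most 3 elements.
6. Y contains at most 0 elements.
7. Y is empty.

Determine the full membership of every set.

(6): Y already has 0, so the rest are out.
Suppose 0 ∉ R: no assignment then satisfies all the clues, so 0 ∈ R.

Y = {}; R = {0, 1, 4}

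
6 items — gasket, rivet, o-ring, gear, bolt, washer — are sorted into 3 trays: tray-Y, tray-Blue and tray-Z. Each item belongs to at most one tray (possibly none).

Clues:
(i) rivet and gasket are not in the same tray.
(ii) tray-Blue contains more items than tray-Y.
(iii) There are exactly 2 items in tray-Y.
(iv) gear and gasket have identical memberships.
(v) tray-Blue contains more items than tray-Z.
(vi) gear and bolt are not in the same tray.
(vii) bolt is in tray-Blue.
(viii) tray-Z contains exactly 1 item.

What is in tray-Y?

tray-Y = {gasket, gear}

From (vii): bolt ∈ tray-Blue.
(vi): gear ∉ tray-Blue.
(iv): gasket matches gear: gasket ∉ tray-Blue.
Suppose gasket ∉ tray-Y: no assignment then satisfies all the clues, so gasket ∈ tray-Y.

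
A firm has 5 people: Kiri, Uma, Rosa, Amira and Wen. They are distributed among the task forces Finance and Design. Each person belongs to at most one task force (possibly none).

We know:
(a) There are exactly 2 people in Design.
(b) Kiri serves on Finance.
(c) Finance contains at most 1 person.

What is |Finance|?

From (b): Kiri ∈ Finance.
(c): Finance already has 1, so the rest are out.

1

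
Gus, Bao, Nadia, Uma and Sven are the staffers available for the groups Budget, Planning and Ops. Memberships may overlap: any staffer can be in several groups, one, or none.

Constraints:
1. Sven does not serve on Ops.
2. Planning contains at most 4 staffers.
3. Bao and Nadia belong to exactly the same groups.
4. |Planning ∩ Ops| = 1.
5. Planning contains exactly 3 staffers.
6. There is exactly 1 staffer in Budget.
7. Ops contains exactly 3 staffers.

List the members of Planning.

Planning = {Gus, Sven, Uma}

From (1): Sven ∉ Ops.
Suppose Gus ∉ Planning: no assignment then satisfies all the clues, so Gus ∈ Planning.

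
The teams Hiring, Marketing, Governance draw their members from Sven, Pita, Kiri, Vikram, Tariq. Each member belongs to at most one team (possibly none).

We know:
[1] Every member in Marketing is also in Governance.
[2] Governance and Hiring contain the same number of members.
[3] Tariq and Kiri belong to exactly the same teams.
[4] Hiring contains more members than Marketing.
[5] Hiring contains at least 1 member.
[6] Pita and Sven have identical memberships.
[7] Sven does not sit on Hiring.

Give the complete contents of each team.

Hiring = {Kiri, Tariq}; Marketing = {}; Governance = {Pita, Sven}

From (7): Sven ∉ Hiring.
(6): Pita matches Sven: Pita ∉ Hiring.
Suppose Sven ∈ Marketing: no assignment then satisfies all the clues, so Sven ∉ Marketing.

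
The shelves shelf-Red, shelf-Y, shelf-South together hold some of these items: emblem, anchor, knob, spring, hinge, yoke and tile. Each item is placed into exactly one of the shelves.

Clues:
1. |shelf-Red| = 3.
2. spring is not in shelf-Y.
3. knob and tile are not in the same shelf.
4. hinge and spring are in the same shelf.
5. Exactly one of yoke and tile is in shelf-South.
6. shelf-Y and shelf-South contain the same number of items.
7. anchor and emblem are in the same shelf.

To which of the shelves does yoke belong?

yoke: shelf-South

From (2): spring ∉ shelf-Y.
(4): hinge matches spring: hinge ∉ shelf-Y.
Suppose yoke ∈ shelf-Red: no assignment then satisfies all the clues, so yoke ∉ shelf-Red.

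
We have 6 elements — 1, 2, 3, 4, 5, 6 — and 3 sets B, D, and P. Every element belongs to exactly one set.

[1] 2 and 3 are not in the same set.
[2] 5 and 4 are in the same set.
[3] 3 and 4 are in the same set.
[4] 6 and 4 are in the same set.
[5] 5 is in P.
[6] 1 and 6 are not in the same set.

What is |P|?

From (5): 5 ∈ P.
(2): 4 matches 5: 4 ∉ B.
(2): 4 matches 5: 4 ∉ D.
(2): 4 matches 5: 4 ∈ P.
(3): 3 matches 4: 3 ∉ B.
(3): 3 matches 4: 3 ∉ D.
(3): 3 matches 4: 3 ∈ P.
(4): 6 matches 4: 6 ∉ B.
(4): 6 matches 4: 6 ∉ D.
(4): 6 matches 4: 6 ∈ P.
(6): 1 ∉ P.
(1): 2 ∉ P.

4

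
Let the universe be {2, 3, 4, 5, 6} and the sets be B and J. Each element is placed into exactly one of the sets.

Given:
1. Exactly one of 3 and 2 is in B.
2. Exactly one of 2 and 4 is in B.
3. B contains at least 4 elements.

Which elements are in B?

B = {3, 4, 5, 6}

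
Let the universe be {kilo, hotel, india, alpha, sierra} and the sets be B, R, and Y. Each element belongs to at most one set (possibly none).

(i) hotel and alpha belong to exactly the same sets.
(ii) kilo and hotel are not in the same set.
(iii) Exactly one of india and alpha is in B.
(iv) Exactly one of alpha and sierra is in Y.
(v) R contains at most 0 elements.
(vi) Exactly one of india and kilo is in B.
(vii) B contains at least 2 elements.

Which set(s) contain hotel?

hotel: Y

(v): R already has 0, so the rest are out.
Suppose hotel ∈ B: no assignment then satisfies all the clues, so hotel ∉ B.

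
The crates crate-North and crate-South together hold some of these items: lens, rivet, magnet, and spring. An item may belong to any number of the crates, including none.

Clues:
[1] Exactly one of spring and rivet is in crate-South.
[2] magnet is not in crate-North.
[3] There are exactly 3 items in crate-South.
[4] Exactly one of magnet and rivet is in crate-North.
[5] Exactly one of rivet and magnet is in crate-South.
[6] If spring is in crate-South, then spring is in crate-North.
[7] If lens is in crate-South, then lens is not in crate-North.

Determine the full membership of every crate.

From (2): magnet ∉ crate-North.
(4) (exactly one): rivet ∈ crate-North.
Suppose lens ∈ crate-North: no assignment then satisfies all the clues, so lens ∉ crate-North.

crate-North = {rivet, spring}; crate-South = {lens, magnet, spring}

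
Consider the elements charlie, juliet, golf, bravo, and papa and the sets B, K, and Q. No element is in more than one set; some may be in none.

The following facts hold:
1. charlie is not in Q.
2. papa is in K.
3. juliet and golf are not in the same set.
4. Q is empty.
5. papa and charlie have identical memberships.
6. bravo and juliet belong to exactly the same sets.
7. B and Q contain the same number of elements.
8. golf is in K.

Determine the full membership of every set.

B = {}; K = {charlie, golf, papa}; Q = {}

From (1): charlie ∉ Q.
From (2): papa ∈ K.
From (8): golf ∈ K.
(3): juliet ∉ K.
(4): Q already has 0, so the rest are out.
(5): charlie matches papa: charlie ∉ B.
(5): charlie matches papa: charlie ∈ K.
(6): bravo matches juliet: bravo ∉ K.
Suppose juliet ∈ B: no assignment then satisfies all the clues, so juliet ∉ B.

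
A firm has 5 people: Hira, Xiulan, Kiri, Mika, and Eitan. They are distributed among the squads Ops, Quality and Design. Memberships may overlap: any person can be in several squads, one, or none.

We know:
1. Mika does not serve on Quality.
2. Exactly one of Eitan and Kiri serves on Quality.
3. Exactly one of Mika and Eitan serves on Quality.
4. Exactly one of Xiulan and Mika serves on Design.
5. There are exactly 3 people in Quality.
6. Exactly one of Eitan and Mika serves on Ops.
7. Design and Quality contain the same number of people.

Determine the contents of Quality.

Quality = {Eitan, Hira, Xiulan}

From (1): Mika ∉ Quality.
(3) (exactly one): Eitan ∈ Quality.
(2) (exactly one): Kiri ∉ Quality.
(5): only 3 candidates remain for Quality, so all are in.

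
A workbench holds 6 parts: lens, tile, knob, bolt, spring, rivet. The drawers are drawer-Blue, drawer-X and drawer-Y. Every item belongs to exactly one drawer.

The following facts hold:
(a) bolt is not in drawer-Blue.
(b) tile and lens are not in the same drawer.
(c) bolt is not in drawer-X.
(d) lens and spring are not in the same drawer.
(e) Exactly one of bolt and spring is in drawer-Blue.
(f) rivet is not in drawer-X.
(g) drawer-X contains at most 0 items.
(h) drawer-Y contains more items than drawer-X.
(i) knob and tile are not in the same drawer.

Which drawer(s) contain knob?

knob: drawer-Y

From (a): bolt ∉ drawer-Blue.
From (c): bolt ∉ drawer-X.
From (f): rivet ∉ drawer-X.
(e) (exactly one): spring ∈ drawer-Blue.
(g): drawer-X already has 0, so the rest are out.
Only one drawer left: bolt ∈ drawer-Y.
(d): lens ∉ drawer-Blue.
Only one drawer left: lens ∈ drawer-Y.
(b): tile ∉ drawer-Y.
Only one drawer left: tile ∈ drawer-Blue.
(i): knob ∉ drawer-Blue.
Only one drawer left: knob ∈ drawer-Y.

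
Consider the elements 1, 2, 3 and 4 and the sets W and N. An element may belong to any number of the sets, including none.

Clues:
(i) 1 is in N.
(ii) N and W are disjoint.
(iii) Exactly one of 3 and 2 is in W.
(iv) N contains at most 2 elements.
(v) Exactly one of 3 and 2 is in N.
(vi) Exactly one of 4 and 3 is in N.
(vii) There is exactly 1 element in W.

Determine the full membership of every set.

W = {2}; N = {1, 3}

From (i): 1 ∈ N.
(ii) (disjoint): 1 ∉ W.
Suppose 2 ∉ W: no assignment then satisfies all the clues, so 2 ∈ W.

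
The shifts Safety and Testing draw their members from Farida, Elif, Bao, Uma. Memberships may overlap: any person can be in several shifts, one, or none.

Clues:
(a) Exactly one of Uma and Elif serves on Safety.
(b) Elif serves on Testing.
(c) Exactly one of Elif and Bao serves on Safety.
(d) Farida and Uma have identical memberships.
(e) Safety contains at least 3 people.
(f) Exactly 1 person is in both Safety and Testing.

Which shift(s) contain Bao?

Bao: Safety, Testing

From (b): Elif ∈ Testing.
Suppose Bao ∉ Safety: no assignment then satisfies all the clues, so Bao ∈ Safety.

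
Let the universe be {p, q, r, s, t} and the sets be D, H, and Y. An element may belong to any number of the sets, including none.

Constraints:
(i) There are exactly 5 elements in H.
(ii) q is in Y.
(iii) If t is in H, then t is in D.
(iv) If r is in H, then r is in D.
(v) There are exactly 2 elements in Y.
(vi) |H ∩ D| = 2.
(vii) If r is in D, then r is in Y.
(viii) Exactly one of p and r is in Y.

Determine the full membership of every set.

D = {r, t}; H = {p, q, r, s, t}; Y = {q, r}

From (ii): q ∈ Y.
(i): only 5 candidates remain for H, so all are in.
(iii): t ∈ D.
(iv): r ∈ D.
(vii): r ∈ Y.
(viii) (exactly one): p ∉ Y.
(v): Y already has 2, so the rest are out.
Suppose p ∈ D: no assignment then satisfies all the clues, so p ∉ D.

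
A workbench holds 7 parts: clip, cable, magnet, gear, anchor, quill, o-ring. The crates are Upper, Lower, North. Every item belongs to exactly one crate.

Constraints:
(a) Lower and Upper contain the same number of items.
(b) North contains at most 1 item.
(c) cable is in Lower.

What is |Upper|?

3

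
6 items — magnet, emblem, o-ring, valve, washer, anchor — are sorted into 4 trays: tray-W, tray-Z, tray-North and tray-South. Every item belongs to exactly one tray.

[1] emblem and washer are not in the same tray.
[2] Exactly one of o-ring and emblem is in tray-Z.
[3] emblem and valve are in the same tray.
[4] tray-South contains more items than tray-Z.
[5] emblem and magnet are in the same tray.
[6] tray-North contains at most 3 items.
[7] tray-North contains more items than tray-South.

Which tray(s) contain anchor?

anchor: tray-South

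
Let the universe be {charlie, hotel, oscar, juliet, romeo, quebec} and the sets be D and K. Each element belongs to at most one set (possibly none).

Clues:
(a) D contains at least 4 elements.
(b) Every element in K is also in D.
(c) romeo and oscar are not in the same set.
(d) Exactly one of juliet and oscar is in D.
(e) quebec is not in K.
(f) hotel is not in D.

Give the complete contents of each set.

D = {charlie, juliet, quebec, romeo}; K = {}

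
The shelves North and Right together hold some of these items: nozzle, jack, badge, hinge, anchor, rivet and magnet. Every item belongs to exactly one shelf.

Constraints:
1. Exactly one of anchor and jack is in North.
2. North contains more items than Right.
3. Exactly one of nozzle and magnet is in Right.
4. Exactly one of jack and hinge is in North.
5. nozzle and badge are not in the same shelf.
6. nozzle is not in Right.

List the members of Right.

Right = {badge, jack, magnet}

From (6): nozzle ∉ Right.
(3) (exactly one): magnet ∈ Right.
Only one shelf left: nozzle ∈ North.
(5): badge ∉ North.
Only one shelf left: badge ∈ Right.
Suppose jack ∉ Right: no assignment then satisfies all the clues, so jack ∈ Right.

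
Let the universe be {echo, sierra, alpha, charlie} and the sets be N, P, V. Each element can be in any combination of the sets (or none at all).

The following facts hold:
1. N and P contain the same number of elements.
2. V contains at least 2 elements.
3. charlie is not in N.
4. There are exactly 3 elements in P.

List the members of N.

From (3): charlie ∉ N.
Suppose echo ∉ N: no assignment then satisfies all the clues, so echo ∈ N.

N = {alpha, echo, sierra}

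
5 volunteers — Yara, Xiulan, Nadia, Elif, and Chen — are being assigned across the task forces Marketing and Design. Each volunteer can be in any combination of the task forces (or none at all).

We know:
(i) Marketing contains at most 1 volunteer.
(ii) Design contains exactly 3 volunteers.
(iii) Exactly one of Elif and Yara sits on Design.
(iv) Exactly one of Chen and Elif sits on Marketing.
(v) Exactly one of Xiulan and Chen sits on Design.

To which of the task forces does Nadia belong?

Nadia: Design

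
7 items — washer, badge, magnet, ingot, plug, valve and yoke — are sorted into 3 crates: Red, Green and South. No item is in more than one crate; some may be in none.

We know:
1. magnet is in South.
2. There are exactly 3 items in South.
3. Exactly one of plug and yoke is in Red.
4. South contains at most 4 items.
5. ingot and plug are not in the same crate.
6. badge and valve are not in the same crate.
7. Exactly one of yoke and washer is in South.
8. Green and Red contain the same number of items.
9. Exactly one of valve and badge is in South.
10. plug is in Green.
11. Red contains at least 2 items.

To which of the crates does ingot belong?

From (1): magnet ∈ South.
From (10): plug ∈ Green.
(3) (exactly one): yoke ∈ Red.
(5): ingot ∉ Green.
(7) (exactly one): washer ∈ South.
Suppose ingot ∉ Red: no assignment then satisfies all the clues, so ingot ∈ Red.

ingot: Red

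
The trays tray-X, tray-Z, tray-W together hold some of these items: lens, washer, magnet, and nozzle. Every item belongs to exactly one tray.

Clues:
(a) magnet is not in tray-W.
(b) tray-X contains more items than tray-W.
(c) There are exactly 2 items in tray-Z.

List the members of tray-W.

tray-W = {}

From (a): magnet ∉ tray-W.
Suppose lens ∈ tray-W: no assignment then satisfies all the clues, so lens ∉ tray-W.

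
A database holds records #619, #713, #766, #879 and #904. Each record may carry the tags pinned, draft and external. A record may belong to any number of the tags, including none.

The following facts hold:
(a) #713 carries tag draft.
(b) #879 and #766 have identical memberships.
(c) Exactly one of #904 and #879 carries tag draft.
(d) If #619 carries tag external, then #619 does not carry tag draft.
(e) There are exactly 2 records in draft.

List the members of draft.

draft = {#713, #904}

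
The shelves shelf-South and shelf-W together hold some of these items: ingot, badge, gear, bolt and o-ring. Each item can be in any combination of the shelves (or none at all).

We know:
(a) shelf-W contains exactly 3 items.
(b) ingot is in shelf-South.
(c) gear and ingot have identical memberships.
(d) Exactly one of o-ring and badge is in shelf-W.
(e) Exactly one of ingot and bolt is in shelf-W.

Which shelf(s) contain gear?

From (b): ingot ∈ shelf-South.
(c): gear matches ingot: gear ∈ shelf-South.
Suppose gear ∉ shelf-W: no assignment then satisfies all the clues, so gear ∈ shelf-W.

gear: shelf-South, shelf-W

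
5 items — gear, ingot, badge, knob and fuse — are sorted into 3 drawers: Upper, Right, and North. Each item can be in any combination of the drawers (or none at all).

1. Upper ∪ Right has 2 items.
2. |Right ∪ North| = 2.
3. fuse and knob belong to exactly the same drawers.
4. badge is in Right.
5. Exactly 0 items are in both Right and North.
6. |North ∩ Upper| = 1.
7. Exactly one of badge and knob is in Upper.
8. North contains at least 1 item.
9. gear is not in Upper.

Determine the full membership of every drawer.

Upper = {badge, ingot}; Right = {badge}; North = {ingot}

From (4): badge ∈ Right.
From (9): gear ∉ Upper.
Suppose gear ∈ Right: no assignment then satisfies all the clues, so gear ∉ Right.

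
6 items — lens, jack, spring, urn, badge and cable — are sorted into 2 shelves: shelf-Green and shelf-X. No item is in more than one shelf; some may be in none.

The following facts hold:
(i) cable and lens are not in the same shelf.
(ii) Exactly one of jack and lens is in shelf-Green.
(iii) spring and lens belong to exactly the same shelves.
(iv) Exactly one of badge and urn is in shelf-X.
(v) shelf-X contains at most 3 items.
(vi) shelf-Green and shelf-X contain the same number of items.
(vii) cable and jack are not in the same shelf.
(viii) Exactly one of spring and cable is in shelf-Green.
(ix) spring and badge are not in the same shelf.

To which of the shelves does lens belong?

lens: shelf-Green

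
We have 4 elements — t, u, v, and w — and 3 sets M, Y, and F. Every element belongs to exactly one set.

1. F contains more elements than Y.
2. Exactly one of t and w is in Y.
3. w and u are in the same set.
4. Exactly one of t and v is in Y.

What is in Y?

Y = {t}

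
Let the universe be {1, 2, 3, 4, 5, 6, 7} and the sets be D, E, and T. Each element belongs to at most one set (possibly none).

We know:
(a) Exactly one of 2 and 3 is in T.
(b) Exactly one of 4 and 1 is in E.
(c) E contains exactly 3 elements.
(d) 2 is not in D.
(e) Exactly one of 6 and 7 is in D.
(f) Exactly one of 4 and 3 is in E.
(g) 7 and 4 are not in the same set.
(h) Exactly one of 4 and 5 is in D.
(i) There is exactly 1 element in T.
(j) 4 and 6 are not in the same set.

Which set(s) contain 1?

1: E

From (d): 2 ∉ D.
Suppose 1 ∈ D: no assignment then satisfies all the clues, so 1 ∉ D.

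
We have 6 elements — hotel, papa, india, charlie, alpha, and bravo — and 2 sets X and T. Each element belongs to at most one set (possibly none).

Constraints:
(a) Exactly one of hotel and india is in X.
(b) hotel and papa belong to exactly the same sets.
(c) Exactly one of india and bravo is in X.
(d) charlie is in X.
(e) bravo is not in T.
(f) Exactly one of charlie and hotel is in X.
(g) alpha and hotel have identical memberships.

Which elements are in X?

From (d): charlie ∈ X.
From (e): bravo ∉ T.
(f) (exactly one): hotel ∉ X.
(g): alpha matches hotel: alpha ∉ X.
(a) (exactly one): india ∈ X.
(b): papa matches hotel: papa ∉ X.
(c) (exactly one): bravo ∉ X.

X = {charlie, india}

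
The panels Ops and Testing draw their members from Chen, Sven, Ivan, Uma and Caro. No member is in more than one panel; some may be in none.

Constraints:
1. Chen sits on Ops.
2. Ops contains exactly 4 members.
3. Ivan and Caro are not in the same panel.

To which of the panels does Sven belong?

Sven: Ops

From (1): Chen ∈ Ops.
Suppose Sven ∉ Ops: no assignment then satisfies all the clues, so Sven ∈ Ops.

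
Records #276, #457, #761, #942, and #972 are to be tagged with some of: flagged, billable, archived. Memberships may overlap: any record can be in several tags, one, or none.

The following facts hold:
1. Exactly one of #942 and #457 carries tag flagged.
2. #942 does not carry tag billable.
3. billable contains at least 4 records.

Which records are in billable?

billable = {#276, #457, #761, #972}

From (2): #942 ∉ billable.
(3): only 4 candidates remain for billable, so all are in.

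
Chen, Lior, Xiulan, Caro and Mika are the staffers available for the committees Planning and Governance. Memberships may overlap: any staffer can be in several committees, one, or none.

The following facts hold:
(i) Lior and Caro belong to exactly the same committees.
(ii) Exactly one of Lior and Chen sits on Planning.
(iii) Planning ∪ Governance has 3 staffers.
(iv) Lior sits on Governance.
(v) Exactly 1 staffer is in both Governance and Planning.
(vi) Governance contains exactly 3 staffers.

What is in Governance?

Governance = {Caro, Chen, Lior}

From (iv): Lior ∈ Governance.
(i): Caro matches Lior: Caro ∈ Governance.
Suppose Chen ∉ Governance: no assignment then satisfies all the clues, so Chen ∈ Governance.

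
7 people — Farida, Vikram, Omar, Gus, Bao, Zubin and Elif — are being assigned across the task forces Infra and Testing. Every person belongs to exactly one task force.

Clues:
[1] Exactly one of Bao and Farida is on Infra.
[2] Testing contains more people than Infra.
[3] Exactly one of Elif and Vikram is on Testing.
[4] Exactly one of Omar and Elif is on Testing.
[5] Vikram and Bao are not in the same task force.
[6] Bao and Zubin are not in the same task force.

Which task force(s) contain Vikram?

Vikram: Testing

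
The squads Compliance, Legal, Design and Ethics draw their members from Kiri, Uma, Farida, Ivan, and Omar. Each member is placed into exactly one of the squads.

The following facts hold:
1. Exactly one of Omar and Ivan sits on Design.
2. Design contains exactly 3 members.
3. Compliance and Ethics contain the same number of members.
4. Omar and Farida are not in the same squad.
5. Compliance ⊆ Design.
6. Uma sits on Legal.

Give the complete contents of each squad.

Compliance = {}; Legal = {Omar, Uma}; Design = {Farida, Ivan, Kiri}; Ethics = {}

From (6): Uma ∈ Legal.
Suppose Kiri ∈ Compliance: no assignment then satisfies all the clues, so Kiri ∉ Compliance.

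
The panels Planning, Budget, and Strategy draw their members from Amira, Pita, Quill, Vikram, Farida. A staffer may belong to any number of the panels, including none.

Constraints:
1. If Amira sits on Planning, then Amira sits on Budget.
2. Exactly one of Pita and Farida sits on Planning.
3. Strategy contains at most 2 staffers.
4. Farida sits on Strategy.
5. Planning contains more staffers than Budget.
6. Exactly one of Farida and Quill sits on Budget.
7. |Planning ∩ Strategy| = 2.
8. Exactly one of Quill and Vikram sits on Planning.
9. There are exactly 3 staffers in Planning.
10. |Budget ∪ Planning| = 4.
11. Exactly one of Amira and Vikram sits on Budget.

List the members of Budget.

From (4): Farida ∈ Strategy.
Suppose Amira ∉ Budget: no assignment then satisfies all the clues, so Amira ∈ Budget.

Budget = {Amira, Quill}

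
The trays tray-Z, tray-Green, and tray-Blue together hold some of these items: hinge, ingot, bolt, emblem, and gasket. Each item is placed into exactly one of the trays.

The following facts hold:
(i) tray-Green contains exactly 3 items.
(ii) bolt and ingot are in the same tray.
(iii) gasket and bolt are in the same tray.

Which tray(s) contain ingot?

ingot: tray-Green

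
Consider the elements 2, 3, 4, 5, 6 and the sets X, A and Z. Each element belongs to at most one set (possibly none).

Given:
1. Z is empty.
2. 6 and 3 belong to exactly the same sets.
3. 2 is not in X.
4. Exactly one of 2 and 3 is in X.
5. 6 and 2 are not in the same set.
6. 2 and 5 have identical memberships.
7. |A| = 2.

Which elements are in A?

A = {2, 5}

From (3): 2 ∉ X.
(1): Z already has 0, so the rest are out.
(4) (exactly one): 3 ∈ X.
(6): 5 matches 2: 5 ∉ X.
(2): 6 matches 3: 6 ∈ X.
Suppose 2 ∉ A: no assignment then satisfies all the clues, so 2 ∈ A.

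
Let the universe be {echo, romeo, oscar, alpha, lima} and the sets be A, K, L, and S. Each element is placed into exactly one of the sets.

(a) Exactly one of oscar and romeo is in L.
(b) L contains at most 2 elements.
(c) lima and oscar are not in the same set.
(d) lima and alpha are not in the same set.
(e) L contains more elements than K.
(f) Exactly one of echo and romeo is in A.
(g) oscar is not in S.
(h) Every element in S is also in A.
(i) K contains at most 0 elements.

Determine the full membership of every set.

A = {alpha, echo, oscar}; K = {}; L = {lima, romeo}; S = {}

From (g): oscar ∉ S.
(i): K already has 0, so the rest are out.
Suppose echo ∉ A: no assignment then satisfies all the clues, so echo ∈ A.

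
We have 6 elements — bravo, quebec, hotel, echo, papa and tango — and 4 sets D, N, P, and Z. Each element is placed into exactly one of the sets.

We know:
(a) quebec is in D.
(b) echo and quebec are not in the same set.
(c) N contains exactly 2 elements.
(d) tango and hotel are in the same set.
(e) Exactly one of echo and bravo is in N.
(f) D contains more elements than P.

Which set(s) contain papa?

papa: N

From (a): quebec ∈ D.
(b): echo ∉ D.
Suppose papa ∈ D: no assignment then satisfies all the clues, so papa ∉ D.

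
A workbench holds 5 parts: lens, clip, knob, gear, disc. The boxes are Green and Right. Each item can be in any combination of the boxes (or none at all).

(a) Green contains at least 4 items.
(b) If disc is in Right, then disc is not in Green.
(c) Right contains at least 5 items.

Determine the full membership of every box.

(c): only 5 candidates remain for Right, so all are in.
(b): disc ∉ Green.
(a): only 4 candidates remain for Green, so all are in.

Green = {clip, gear, knob, lens}; Right = {clip, disc, gear, knob, lens}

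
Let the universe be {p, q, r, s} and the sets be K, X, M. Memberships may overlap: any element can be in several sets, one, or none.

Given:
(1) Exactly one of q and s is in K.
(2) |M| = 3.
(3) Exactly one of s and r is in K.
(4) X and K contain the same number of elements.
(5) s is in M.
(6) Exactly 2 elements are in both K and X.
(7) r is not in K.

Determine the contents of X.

From (5): s ∈ M.
From (7): r ∉ K.
(3) (exactly one): s ∈ K.
(1) (exactly one): q ∉ K.
Suppose p ∉ X: no assignment then satisfies all the clues, so p ∈ X.

X = {p, s}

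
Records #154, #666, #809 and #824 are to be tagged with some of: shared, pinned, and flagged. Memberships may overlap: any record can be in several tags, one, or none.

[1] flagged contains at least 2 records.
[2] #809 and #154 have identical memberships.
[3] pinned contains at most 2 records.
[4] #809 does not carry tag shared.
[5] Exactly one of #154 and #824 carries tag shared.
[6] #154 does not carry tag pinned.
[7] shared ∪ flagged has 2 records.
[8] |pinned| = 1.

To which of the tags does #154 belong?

#154: none

From (4): #809 ∉ shared.
From (6): #154 ∉ pinned.
(2): #154 matches #809: #154 ∉ shared.
(2): #809 matches #154: #809 ∉ pinned.
(5) (exactly one): #824 ∈ shared.
Suppose #154 ∈ flagged: no assignment then satisfies all the clues, so #154 ∉ flagged.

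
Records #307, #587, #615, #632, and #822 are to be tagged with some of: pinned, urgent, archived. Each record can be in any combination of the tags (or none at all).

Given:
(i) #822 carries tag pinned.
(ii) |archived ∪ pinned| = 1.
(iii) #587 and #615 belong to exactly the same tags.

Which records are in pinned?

From (i): #822 ∈ pinned.
Suppose #307 ∈ pinned: no assignment then satisfies all the clues, so #307 ∉ pinned.

pinned = {#822}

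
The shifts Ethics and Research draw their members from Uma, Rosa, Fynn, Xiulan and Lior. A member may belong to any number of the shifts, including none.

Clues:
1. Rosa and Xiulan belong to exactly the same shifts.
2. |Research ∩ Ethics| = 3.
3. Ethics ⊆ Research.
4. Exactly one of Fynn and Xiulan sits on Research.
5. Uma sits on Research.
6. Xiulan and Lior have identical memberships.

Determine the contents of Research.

Research = {Lior, Rosa, Uma, Xiulan}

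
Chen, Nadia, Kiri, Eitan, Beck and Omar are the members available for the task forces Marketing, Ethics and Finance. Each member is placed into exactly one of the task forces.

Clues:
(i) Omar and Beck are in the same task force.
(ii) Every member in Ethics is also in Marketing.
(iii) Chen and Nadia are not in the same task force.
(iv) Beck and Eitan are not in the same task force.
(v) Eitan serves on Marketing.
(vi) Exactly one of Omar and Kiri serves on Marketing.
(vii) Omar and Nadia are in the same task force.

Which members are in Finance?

Finance = {Beck, Nadia, Omar}

From (v): Eitan ∈ Marketing.
(iv): Beck ∉ Marketing.
(i): Omar matches Beck: Omar ∉ Marketing.
(ii) contrapositive: Beck ∉ Ethics.
(ii) contrapositive: Omar ∉ Ethics.
(vi) (exactly one): Kiri ∈ Marketing.
(vii): Nadia matches Omar: Nadia ∉ Marketing.
(vii): Nadia matches Omar: Nadia ∉ Ethics.
Only one task force left: Nadia ∈ Finance.
Only one task force left: Beck ∈ Finance.
Only one task force left: Omar ∈ Finance.
(iii): Chen ∉ Finance.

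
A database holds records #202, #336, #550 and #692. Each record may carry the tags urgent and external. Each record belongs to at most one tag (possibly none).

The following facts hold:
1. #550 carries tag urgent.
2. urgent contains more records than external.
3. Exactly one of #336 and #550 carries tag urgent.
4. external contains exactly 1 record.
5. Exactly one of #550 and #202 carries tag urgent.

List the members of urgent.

urgent = {#550, #692}

From (1): #550 ∈ urgent.
(3) (exactly one): #336 ∉ urgent.
(5) (exactly one): #202 ∉ urgent.
Suppose #692 ∉ urgent: no assignment then satisfies all the clues, so #692 ∈ urgent.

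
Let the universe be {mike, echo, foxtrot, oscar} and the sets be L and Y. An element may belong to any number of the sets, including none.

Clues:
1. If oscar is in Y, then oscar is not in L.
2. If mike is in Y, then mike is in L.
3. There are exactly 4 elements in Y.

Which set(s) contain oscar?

oscar: Y

(3): only 4 candidates remain for Y, so all are in.
(1): oscar ∉ L.
(2): mike ∈ L.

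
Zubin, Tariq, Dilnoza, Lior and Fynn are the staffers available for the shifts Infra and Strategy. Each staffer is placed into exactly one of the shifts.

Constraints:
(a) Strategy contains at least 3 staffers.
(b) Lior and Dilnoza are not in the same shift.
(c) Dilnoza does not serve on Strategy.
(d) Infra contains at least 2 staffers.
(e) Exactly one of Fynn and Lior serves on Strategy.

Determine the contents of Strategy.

Strategy = {Lior, Tariq, Zubin}

From (c): Dilnoza ∉ Strategy.
Only one shift left: Dilnoza ∈ Infra.
(b): Lior ∉ Infra.
Only one shift left: Lior ∈ Strategy.
(e) (exactly one): Fynn ∉ Strategy.
Only one shift left: Fynn ∈ Infra.
(a): only 3 candidates remain for Strategy, so all are in.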